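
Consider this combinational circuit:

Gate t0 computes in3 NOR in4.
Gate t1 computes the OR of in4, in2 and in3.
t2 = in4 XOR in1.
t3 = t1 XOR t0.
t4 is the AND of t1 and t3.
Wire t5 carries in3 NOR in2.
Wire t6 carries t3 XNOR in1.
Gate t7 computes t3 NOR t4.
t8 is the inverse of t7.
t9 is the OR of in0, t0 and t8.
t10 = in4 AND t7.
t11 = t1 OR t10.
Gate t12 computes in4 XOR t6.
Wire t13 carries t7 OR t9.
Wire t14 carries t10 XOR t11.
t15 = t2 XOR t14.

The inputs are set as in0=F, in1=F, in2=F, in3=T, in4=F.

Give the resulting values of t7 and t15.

t0 = in3 NOR in4 = T NOR F = F
t1 = in4 OR in2 OR in3 = F OR F OR T = T
t2 = in4 XOR in1 = F XOR F = F
t3 = t1 XOR t0 = T XOR F = T
t4 = t1 AND t3 = T AND T = T
t7 = t3 NOR t4 = T NOR T = F
t10 = in4 AND t7 = F AND F = F
t11 = t1 OR t10 = T OR F = T
t14 = t10 XOR t11 = F XOR T = T
t15 = t2 XOR t14 = F XOR T = T

t7 = F, t15 = T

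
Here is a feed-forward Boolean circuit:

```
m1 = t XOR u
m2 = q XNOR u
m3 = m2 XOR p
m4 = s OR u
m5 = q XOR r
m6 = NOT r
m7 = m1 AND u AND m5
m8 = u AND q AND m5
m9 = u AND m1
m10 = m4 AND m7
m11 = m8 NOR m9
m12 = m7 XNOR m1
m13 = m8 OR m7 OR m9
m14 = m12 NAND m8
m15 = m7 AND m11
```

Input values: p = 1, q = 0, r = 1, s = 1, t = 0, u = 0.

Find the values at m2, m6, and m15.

m1 = t XOR u = 0 XOR 0 = 0
m2 = q XNOR u = 0 XNOR 0 = 1
m5 = q XOR r = 0 XOR 1 = 1
m6 = NOT r = NOT 1 = 0
m7 = m1 AND u AND m5 = 0 AND 0 AND 1 = 0
m8 = u AND q AND m5 = 0 AND 0 AND 1 = 0
m9 = u AND m1 = 0 AND 0 = 0
m11 = m8 NOR m9 = 0 NOR 0 = 1
m15 = m7 AND m11 = 0 AND 1 = 0

m2 = 1, m6 = 0, m15 = 0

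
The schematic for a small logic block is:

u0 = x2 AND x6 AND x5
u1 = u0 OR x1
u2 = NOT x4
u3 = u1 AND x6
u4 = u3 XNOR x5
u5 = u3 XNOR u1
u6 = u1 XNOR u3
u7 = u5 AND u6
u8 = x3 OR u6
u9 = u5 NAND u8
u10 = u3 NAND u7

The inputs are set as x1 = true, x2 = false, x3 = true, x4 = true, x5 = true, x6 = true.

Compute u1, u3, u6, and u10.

u1 = true; u3 = true; u6 = true; u10 = false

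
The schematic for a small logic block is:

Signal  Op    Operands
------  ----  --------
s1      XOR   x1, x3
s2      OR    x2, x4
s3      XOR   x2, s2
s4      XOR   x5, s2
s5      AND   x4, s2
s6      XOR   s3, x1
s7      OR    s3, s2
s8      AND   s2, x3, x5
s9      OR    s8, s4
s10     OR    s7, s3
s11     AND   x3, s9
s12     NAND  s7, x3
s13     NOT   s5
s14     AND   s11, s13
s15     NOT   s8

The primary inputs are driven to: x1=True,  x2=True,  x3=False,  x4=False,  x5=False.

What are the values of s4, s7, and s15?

s4 = True, s7 = True, s15 = True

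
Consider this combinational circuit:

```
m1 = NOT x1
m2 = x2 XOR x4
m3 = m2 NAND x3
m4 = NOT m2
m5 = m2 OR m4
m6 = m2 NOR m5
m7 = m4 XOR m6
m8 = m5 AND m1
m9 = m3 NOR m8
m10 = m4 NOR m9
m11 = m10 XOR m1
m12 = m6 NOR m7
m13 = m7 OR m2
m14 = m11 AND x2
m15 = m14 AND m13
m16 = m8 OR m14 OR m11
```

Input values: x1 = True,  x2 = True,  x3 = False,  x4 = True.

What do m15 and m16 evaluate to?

m15 = False, m16 = False

m1 = NOT x1 = NOT True = False
m2 = x2 XOR x4 = True XOR True = False
m3 = m2 NAND x3 = False NAND False = True
m4 = NOT m2 = NOT False = True
m5 = m2 OR m4 = False OR True = True
m6 = m2 NOR m5 = False NOR True = False
m7 = m4 XOR m6 = True XOR False = True
m8 = m5 AND m1 = True AND False = False
m9 = m3 NOR m8 = True NOR False = False
m10 = m4 NOR m9 = True NOR False = False
m11 = m10 XOR m1 = False XOR False = False
m13 = m7 OR m2 = True OR False = True
m14 = m11 AND x2 = False AND True = False
m15 = m14 AND m13 = False AND True = False
m16 = m8 OR m14 OR m11 = False OR False OR False = False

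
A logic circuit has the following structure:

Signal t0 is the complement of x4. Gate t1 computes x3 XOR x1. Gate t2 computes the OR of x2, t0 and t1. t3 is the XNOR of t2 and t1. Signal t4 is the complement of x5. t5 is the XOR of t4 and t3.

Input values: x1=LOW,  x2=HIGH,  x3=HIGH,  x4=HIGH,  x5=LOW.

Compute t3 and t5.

t3 = HIGH; t5 = LOW

t0 = NOT x4 = NOT HIGH = LOW
t1 = x3 XOR x1 = HIGH XOR LOW = HIGH
t2 = x2 OR t0 OR t1 = HIGH OR LOW OR HIGH = HIGH
t3 = t2 XNOR t1 = HIGH XNOR HIGH = HIGH
t4 = NOT x5 = NOT LOW = HIGH
t5 = t4 XOR t3 = HIGH XOR HIGH = LOW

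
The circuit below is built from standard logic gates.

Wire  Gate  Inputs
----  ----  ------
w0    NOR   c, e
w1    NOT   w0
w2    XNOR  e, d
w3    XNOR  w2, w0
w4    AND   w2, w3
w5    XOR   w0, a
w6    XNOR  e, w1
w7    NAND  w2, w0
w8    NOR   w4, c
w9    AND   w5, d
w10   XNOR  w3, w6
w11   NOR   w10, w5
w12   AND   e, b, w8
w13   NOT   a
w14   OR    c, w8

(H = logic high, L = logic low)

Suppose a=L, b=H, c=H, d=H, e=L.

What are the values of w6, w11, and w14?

w6 = L, w11 = H, w14 = H

w0 = c NOR e = H NOR L = L
w1 = NOT w0 = NOT L = H
w2 = e XNOR d = L XNOR H = L
w3 = w2 XNOR w0 = L XNOR L = H
w4 = w2 AND w3 = L AND H = L
w5 = w0 XOR a = L XOR L = L
w6 = e XNOR w1 = L XNOR H = L
w8 = w4 NOR c = L NOR H = L
w10 = w3 XNOR w6 = H XNOR L = L
w11 = w10 NOR w5 = L NOR L = H
w14 = c OR w8 = H OR L = H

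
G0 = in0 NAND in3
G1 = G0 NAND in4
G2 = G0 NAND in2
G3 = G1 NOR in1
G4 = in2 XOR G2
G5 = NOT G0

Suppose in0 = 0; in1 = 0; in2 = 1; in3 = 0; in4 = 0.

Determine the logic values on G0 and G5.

G0 = in0 NAND in3 = 0 NAND 0 = 1
G5 = NOT G0 = NOT 1 = 0

G0 = 1, G5 = 0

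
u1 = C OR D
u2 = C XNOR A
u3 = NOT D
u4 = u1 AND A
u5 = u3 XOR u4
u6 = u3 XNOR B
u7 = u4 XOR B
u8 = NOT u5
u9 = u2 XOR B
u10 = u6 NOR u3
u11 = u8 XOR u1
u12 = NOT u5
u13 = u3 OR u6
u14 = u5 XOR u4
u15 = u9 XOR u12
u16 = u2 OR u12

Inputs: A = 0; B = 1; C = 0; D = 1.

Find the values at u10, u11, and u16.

u1 = C OR D = 0 OR 1 = 1
u2 = C XNOR A = 0 XNOR 0 = 1
u3 = NOT D = NOT 1 = 0
u4 = u1 AND A = 1 AND 0 = 0
u5 = u3 XOR u4 = 0 XOR 0 = 0
u6 = u3 XNOR B = 0 XNOR 1 = 0
u8 = NOT u5 = NOT 0 = 1
u10 = u6 NOR u3 = 0 NOR 0 = 1
u11 = u8 XOR u1 = 1 XOR 1 = 0
u12 = NOT u5 = NOT 0 = 1
u16 = u2 OR u12 = 1 OR 1 = 1

u10 = 1, u11 = 0, u16 = 1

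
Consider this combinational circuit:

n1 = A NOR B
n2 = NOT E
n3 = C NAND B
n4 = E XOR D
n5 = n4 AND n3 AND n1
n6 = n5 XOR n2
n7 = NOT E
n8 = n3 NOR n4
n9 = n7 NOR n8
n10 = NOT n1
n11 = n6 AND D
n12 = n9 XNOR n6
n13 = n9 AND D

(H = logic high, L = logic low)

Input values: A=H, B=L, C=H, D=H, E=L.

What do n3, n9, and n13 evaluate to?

n3 = H; n9 = L; n13 = L

n3 = C NAND B = H NAND L = H
n4 = E XOR D = L XOR H = H
n7 = NOT E = NOT L = H
n8 = n3 NOR n4 = H NOR H = L
n9 = n7 NOR n8 = H NOR L = L
n13 = n9 AND D = L AND H = L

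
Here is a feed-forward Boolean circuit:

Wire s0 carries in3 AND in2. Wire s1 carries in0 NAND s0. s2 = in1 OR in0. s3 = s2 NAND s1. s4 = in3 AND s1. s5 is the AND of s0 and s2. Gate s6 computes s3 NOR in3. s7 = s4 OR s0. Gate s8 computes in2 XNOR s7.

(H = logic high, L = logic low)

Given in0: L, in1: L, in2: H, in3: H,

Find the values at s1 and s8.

s1 = H  s8 = H

s0 = in3 AND in2 = H AND H = H
s1 = in0 NAND s0 = L NAND H = H
s4 = in3 AND s1 = H AND H = H
s7 = s4 OR s0 = H OR H = H
s8 = in2 XNOR s7 = H XNOR H = H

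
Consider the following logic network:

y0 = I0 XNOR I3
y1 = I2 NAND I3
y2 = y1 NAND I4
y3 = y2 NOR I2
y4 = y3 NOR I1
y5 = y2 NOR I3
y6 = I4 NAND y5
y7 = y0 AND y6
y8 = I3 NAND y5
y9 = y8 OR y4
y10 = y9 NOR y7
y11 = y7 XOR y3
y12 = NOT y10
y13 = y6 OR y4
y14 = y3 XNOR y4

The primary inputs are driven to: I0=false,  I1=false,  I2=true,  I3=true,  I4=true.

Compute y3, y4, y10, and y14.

y0 = I0 XNOR I3 = false XNOR true = false
y1 = I2 NAND I3 = true NAND true = false
y2 = y1 NAND I4 = false NAND true = true
y3 = y2 NOR I2 = true NOR true = false
y4 = y3 NOR I1 = false NOR false = true
y5 = y2 NOR I3 = true NOR true = false
y6 = I4 NAND y5 = true NAND false = true
y7 = y0 AND y6 = false AND true = false
y8 = I3 NAND y5 = true NAND false = true
y9 = y8 OR y4 = true OR true = true
y10 = y9 NOR y7 = true NOR false = false
y14 = y3 XNOR y4 = false XNOR true = false

y3 = false, y4 = true, y10 = false, y14 = false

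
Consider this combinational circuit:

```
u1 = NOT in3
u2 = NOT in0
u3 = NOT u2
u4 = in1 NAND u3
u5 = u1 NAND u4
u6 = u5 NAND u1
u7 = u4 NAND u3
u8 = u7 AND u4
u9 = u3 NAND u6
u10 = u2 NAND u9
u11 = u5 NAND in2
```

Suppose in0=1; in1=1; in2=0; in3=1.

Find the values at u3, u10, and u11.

u1 = NOT in3 = NOT 1 = 0
u2 = NOT in0 = NOT 1 = 0
u3 = NOT u2 = NOT 0 = 1
u4 = in1 NAND u3 = 1 NAND 1 = 0
u5 = u1 NAND u4 = 0 NAND 0 = 1
u6 = u5 NAND u1 = 1 NAND 0 = 1
u9 = u3 NAND u6 = 1 NAND 1 = 0
u10 = u2 NAND u9 = 0 NAND 0 = 1
u11 = u5 NAND in2 = 1 NAND 0 = 1

u3 = 1, u10 = 1, u11 = 1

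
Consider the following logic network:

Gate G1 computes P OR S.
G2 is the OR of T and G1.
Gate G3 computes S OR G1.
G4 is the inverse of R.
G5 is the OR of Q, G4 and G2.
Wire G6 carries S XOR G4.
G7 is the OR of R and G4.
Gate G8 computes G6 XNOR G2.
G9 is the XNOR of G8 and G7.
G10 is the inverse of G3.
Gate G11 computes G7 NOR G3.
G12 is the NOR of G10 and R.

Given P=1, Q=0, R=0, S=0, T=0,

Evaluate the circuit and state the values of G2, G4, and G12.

G1 = P OR S = 1 OR 0 = 1
G2 = T OR G1 = 0 OR 1 = 1
G3 = S OR G1 = 0 OR 1 = 1
G4 = NOT R = NOT 0 = 1
G10 = NOT G3 = NOT 1 = 0
G12 = G10 NOR R = 0 NOR 0 = 1

G2 = 1; G4 = 1; G12 = 1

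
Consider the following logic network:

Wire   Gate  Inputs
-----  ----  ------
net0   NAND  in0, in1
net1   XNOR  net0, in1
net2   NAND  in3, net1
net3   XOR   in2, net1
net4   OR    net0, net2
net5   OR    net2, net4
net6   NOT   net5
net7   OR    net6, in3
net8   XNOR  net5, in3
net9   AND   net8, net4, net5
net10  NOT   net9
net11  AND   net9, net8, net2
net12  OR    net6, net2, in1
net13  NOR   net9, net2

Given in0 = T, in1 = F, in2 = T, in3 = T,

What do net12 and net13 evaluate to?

net12 = T  net13 = F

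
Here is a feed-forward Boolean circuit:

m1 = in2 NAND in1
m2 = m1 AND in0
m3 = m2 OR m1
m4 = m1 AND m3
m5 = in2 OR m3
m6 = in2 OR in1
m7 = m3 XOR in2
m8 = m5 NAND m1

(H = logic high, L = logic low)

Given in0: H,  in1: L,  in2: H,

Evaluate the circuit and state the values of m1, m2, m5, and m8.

m1 = H, m2 = H, m5 = H, m8 = L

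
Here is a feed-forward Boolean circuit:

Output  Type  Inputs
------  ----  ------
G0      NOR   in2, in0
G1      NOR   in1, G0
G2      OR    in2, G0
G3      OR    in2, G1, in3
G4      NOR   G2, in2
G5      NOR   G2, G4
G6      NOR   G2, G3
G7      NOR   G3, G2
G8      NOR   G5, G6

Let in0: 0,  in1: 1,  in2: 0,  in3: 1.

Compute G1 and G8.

G0 = in2 NOR in0 = 0 NOR 0 = 1
G1 = in1 NOR G0 = 1 NOR 1 = 0
G2 = in2 OR G0 = 0 OR 1 = 1
G3 = in2 OR G1 OR in3 = 0 OR 0 OR 1 = 1
G4 = G2 NOR in2 = 1 NOR 0 = 0
G5 = G2 NOR G4 = 1 NOR 0 = 0
G6 = G2 NOR G3 = 1 NOR 1 = 0
G8 = G5 NOR G6 = 0 NOR 0 = 1

G1 = 0, G8 = 1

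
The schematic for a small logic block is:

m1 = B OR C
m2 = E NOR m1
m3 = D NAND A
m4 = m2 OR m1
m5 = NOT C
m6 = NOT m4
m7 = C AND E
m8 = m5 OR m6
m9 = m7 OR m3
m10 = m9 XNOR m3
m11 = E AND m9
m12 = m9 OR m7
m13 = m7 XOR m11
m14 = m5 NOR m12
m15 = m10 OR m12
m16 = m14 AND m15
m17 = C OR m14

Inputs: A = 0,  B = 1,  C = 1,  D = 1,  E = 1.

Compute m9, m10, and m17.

m9 = 1, m10 = 1, m17 = 1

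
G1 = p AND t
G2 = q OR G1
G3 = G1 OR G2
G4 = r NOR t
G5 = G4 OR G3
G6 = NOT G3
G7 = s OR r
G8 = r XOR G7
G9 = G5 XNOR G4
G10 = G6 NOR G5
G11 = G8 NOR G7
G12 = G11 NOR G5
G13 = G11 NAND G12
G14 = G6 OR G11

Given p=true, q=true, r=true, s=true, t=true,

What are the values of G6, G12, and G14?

G1 = p AND t = true AND true = true
G2 = q OR G1 = true OR true = true
G3 = G1 OR G2 = true OR true = true
G4 = r NOR t = true NOR true = false
G5 = G4 OR G3 = false OR true = true
G6 = NOT G3 = NOT true = false
G7 = s OR r = true OR true = true
G8 = r XOR G7 = true XOR true = false
G11 = G8 NOR G7 = false NOR true = false
G12 = G11 NOR G5 = false NOR true = false
G14 = G6 OR G11 = false OR false = false

G6 = false; G12 = false; G14 = false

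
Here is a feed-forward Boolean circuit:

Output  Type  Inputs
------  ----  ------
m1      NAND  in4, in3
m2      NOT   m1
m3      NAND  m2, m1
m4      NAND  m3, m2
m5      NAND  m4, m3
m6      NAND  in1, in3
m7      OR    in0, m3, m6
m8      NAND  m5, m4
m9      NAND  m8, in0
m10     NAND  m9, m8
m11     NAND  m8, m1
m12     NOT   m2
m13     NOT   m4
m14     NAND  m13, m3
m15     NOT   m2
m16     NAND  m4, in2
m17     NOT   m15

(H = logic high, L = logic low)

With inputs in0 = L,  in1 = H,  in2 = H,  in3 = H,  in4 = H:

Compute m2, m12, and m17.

m1 = in4 NAND in3 = H NAND H = L
m2 = NOT m1 = NOT L = H
m12 = NOT m2 = NOT H = L
m15 = NOT m2 = NOT H = L
m17 = NOT m15 = NOT L = H

m2 = H, m12 = L, m17 = H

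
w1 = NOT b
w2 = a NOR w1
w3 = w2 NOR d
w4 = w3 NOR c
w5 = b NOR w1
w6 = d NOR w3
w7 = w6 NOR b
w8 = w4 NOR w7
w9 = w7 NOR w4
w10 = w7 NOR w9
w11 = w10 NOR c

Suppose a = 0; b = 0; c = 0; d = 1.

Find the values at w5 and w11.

w1 = NOT b = NOT 0 = 1
w2 = a NOR w1 = 0 NOR 1 = 0
w3 = w2 NOR d = 0 NOR 1 = 0
w4 = w3 NOR c = 0 NOR 0 = 1
w5 = b NOR w1 = 0 NOR 1 = 0
w6 = d NOR w3 = 1 NOR 0 = 0
w7 = w6 NOR b = 0 NOR 0 = 1
w9 = w7 NOR w4 = 1 NOR 1 = 0
w10 = w7 NOR w9 = 1 NOR 0 = 0
w11 = w10 NOR c = 0 NOR 0 = 1

w5 = 0; w11 = 1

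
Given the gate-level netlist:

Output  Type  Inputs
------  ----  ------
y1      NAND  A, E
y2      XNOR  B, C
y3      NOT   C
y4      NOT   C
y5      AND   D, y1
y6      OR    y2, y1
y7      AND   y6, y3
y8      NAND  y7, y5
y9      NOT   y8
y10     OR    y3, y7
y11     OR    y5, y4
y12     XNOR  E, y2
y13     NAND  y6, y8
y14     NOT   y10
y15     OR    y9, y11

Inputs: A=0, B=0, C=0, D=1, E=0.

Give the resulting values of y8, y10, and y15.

y8 = 0, y10 = 1, y15 = 1

y1 = A NAND E = 0 NAND 0 = 1
y2 = B XNOR C = 0 XNOR 0 = 1
y3 = NOT C = NOT 0 = 1
y4 = NOT C = NOT 0 = 1
y5 = D AND y1 = 1 AND 1 = 1
y6 = y2 OR y1 = 1 OR 1 = 1
y7 = y6 AND y3 = 1 AND 1 = 1
y8 = y7 NAND y5 = 1 NAND 1 = 0
y9 = NOT y8 = NOT 0 = 1
y10 = y3 OR y7 = 1 OR 1 = 1
y11 = y5 OR y4 = 1 OR 1 = 1
y15 = y9 OR y11 = 1 OR 1 = 1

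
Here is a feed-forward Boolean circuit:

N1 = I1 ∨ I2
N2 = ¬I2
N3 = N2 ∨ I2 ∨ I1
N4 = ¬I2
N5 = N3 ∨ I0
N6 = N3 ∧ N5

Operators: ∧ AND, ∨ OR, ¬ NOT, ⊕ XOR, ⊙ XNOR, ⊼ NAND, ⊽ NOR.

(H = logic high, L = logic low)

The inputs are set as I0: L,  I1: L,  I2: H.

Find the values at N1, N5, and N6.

N1 = I1 OR I2 = L OR H = H
N2 = NOT I2 = NOT H = L
N3 = N2 OR I2 OR I1 = L OR H OR L = H
N5 = N3 OR I0 = H OR L = H
N6 = N3 AND N5 = H AND H = H

N1 = H, N5 = H, N6 = H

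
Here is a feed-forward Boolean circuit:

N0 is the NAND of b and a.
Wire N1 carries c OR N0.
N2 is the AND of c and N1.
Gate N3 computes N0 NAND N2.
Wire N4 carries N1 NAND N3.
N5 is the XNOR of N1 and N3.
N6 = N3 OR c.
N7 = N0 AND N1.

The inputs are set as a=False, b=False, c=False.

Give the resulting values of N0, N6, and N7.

N0 = b NAND a = False NAND False = True
N1 = c OR N0 = False OR True = True
N2 = c AND N1 = False AND True = False
N3 = N0 NAND N2 = True NAND False = True
N6 = N3 OR c = True OR False = True
N7 = N0 AND N1 = True AND True = True

N0 = True, N6 = True, N7 = True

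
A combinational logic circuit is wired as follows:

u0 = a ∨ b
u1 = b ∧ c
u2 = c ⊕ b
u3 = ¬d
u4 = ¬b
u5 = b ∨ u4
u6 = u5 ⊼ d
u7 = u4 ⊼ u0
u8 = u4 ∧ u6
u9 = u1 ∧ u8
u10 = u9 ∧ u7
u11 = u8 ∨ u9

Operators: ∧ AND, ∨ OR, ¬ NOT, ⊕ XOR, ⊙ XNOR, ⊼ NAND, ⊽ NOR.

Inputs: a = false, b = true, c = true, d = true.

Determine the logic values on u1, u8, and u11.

u1 = true, u8 = false, u11 = false

u1 = b AND c = true AND true = true
u4 = NOT b = NOT true = false
u5 = b OR u4 = true OR false = true
u6 = u5 NAND d = true NAND true = false
u8 = u4 AND u6 = false AND false = false
u9 = u1 AND u8 = true AND false = false
u11 = u8 OR u9 = false OR false = false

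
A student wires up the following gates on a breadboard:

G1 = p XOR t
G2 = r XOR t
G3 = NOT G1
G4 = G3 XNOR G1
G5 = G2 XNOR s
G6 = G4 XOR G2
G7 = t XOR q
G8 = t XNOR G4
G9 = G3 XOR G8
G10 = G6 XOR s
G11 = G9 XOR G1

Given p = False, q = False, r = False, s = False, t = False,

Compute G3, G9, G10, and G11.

G3 = True, G9 = False, G10 = False, G11 = False

G1 = p XOR t = False XOR False = False
G2 = r XOR t = False XOR False = False
G3 = NOT G1 = NOT False = True
G4 = G3 XNOR G1 = True XNOR False = False
G6 = G4 XOR G2 = False XOR False = False
G8 = t XNOR G4 = False XNOR False = True
G9 = G3 XOR G8 = True XOR True = False
G10 = G6 XOR s = False XOR False = False
G11 = G9 XOR G1 = False XOR False = False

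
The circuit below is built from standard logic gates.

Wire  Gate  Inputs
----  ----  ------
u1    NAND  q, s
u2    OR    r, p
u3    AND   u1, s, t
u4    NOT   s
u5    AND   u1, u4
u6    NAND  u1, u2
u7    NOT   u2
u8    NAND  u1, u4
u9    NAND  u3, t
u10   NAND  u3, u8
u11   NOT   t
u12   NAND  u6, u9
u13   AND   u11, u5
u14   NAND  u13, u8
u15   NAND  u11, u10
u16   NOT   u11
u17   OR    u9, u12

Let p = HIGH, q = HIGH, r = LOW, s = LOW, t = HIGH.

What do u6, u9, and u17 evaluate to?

u1 = q NAND s = HIGH NAND LOW = HIGH
u2 = r OR p = LOW OR HIGH = HIGH
u3 = u1 AND s AND t = HIGH AND LOW AND HIGH = LOW
u6 = u1 NAND u2 = HIGH NAND HIGH = LOW
u9 = u3 NAND t = LOW NAND HIGH = HIGH
u12 = u6 NAND u9 = LOW NAND HIGH = HIGH
u17 = u9 OR u12 = HIGH OR HIGH = HIGH

u6 = LOW, u9 = HIGH, u17 = HIGH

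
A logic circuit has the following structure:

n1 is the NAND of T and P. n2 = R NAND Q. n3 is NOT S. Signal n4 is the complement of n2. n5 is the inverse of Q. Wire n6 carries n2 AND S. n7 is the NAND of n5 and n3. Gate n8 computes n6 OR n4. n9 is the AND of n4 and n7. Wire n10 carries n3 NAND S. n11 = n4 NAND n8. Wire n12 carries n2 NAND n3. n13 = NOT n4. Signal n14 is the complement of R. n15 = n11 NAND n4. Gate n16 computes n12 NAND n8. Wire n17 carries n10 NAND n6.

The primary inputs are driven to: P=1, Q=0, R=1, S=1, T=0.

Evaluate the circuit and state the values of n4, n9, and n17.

n4 = 0, n9 = 0, n17 = 0

n2 = R NAND Q = 1 NAND 0 = 1
n3 = NOT S = NOT 1 = 0
n4 = NOT n2 = NOT 1 = 0
n5 = NOT Q = NOT 0 = 1
n6 = n2 AND S = 1 AND 1 = 1
n7 = n5 NAND n3 = 1 NAND 0 = 1
n9 = n4 AND n7 = 0 AND 1 = 0
n10 = n3 NAND S = 0 NAND 1 = 1
n17 = n10 NAND n6 = 1 NAND 1 = 0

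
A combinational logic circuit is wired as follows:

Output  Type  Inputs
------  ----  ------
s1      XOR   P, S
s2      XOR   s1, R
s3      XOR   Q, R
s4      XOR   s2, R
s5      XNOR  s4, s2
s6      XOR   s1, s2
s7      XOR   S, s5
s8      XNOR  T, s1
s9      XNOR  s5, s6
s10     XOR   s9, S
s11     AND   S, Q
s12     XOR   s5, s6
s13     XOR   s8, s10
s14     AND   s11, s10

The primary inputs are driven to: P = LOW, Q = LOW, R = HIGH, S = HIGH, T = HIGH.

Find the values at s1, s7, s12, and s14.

s1 = HIGH; s7 = HIGH; s12 = HIGH; s14 = LOW

s1 = P XOR S = LOW XOR HIGH = HIGH
s2 = s1 XOR R = HIGH XOR HIGH = LOW
s4 = s2 XOR R = LOW XOR HIGH = HIGH
s5 = s4 XNOR s2 = HIGH XNOR LOW = LOW
s6 = s1 XOR s2 = HIGH XOR LOW = HIGH
s7 = S XOR s5 = HIGH XOR LOW = HIGH
s9 = s5 XNOR s6 = LOW XNOR HIGH = LOW
s10 = s9 XOR S = LOW XOR HIGH = HIGH
s11 = S AND Q = HIGH AND LOW = LOW
s12 = s5 XOR s6 = LOW XOR HIGH = HIGH
s14 = s11 AND s10 = LOW AND HIGH = LOW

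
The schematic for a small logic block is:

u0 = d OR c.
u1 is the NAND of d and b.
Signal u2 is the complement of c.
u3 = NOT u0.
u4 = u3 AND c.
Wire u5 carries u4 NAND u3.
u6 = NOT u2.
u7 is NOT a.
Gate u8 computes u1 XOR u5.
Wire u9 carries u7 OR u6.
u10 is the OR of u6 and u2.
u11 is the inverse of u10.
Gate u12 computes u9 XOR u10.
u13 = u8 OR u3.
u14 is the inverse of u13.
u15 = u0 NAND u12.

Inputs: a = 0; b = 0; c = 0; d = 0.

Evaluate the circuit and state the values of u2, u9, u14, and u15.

u0 = d OR c = 0 OR 0 = 0
u1 = d NAND b = 0 NAND 0 = 1
u2 = NOT c = NOT 0 = 1
u3 = NOT u0 = NOT 0 = 1
u4 = u3 AND c = 1 AND 0 = 0
u5 = u4 NAND u3 = 0 NAND 1 = 1
u6 = NOT u2 = NOT 1 = 0
u7 = NOT a = NOT 0 = 1
u8 = u1 XOR u5 = 1 XOR 1 = 0
u9 = u7 OR u6 = 1 OR 0 = 1
u10 = u6 OR u2 = 0 OR 1 = 1
u12 = u9 XOR u10 = 1 XOR 1 = 0
u13 = u8 OR u3 = 0 OR 1 = 1
u14 = NOT u13 = NOT 1 = 0
u15 = u0 NAND u12 = 0 NAND 0 = 1

u2 = 1, u9 = 1, u14 = 0, u15 = 1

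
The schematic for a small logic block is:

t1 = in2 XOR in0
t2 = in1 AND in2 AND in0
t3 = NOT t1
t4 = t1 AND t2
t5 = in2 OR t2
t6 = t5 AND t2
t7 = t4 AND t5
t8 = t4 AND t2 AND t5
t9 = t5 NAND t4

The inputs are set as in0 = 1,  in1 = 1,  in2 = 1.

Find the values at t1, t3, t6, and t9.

t1 = in2 XOR in0 = 1 XOR 1 = 0
t2 = in1 AND in2 AND in0 = 1 AND 1 AND 1 = 1
t3 = NOT t1 = NOT 0 = 1
t4 = t1 AND t2 = 0 AND 1 = 0
t5 = in2 OR t2 = 1 OR 1 = 1
t6 = t5 AND t2 = 1 AND 1 = 1
t9 = t5 NAND t4 = 1 NAND 0 = 1

t1 = 0  t3 = 1  t6 = 1  t9 = 1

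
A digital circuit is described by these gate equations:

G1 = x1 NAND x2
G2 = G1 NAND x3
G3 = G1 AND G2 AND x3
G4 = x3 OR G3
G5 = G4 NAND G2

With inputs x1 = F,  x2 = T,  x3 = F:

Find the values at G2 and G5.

G2 = T  G5 = T

G1 = x1 NAND x2 = F NAND T = T
G2 = G1 NAND x3 = T NAND F = T
G3 = G1 AND G2 AND x3 = T AND T AND F = F
G4 = x3 OR G3 = F OR F = F
G5 = G4 NAND G2 = F NAND T = T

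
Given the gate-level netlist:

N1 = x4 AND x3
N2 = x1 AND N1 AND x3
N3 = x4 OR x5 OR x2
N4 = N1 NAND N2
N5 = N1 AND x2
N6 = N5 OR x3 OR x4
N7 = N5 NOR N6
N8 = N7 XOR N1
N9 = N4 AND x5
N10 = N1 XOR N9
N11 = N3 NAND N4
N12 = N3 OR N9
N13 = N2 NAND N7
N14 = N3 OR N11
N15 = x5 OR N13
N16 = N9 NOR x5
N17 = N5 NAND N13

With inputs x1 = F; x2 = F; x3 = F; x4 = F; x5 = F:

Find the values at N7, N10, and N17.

N7 = T, N10 = F, N17 = T

N1 = x4 AND x3 = F AND F = F
N2 = x1 AND N1 AND x3 = F AND F AND F = F
N4 = N1 NAND N2 = F NAND F = T
N5 = N1 AND x2 = F AND F = F
N6 = N5 OR x3 OR x4 = F OR F OR F = F
N7 = N5 NOR N6 = F NOR F = T
N9 = N4 AND x5 = T AND F = F
N10 = N1 XOR N9 = F XOR F = F
N13 = N2 NAND N7 = F NAND T = T
N17 = N5 NAND N13 = F NAND T = T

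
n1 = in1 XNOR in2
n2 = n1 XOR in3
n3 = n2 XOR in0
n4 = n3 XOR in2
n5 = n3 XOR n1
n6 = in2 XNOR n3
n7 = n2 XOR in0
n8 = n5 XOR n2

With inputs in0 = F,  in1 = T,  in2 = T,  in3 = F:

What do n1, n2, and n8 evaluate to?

n1 = T, n2 = T, n8 = T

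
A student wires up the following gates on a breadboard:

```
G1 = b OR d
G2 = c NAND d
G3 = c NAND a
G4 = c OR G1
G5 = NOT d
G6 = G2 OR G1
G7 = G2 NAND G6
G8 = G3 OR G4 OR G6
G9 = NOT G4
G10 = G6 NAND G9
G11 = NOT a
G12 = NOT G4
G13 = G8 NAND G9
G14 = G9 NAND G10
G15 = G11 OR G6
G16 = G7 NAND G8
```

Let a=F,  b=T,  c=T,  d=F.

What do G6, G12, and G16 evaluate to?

G6 = T; G12 = F; G16 = T

G1 = b OR d = T OR F = T
G2 = c NAND d = T NAND F = T
G3 = c NAND a = T NAND F = T
G4 = c OR G1 = T OR T = T
G6 = G2 OR G1 = T OR T = T
G7 = G2 NAND G6 = T NAND T = F
G8 = G3 OR G4 OR G6 = T OR T OR T = T
G12 = NOT G4 = NOT T = F
G16 = G7 NAND G8 = F NAND T = T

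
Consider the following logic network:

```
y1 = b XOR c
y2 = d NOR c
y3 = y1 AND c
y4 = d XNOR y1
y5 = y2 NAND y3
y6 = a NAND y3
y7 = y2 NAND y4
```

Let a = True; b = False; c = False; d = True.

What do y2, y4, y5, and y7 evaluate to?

y1 = b XOR c = False XOR False = False
y2 = d NOR c = True NOR False = False
y3 = y1 AND c = False AND False = False
y4 = d XNOR y1 = True XNOR False = False
y5 = y2 NAND y3 = False NAND False = True
y7 = y2 NAND y4 = False NAND False = True

y2 = False, y4 = False, y5 = True, y7 = True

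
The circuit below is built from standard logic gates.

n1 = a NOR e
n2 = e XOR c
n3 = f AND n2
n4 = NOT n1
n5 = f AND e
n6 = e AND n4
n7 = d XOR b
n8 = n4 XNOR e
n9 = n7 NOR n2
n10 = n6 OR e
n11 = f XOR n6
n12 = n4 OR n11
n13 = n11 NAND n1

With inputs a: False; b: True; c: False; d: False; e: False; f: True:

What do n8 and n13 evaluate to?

n8 = True, n13 = False

n1 = a NOR e = False NOR False = True
n4 = NOT n1 = NOT True = False
n6 = e AND n4 = False AND False = False
n8 = n4 XNOR e = False XNOR False = True
n11 = f XOR n6 = True XOR False = True
n13 = n11 NAND n1 = True NAND True = False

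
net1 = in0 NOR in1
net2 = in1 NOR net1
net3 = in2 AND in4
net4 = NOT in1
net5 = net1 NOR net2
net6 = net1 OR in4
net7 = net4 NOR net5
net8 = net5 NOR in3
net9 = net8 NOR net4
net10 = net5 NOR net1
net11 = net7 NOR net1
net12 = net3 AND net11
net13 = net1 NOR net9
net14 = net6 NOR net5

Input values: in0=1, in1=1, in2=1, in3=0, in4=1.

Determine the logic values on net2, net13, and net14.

net1 = in0 NOR in1 = 1 NOR 1 = 0
net2 = in1 NOR net1 = 1 NOR 0 = 0
net4 = NOT in1 = NOT 1 = 0
net5 = net1 NOR net2 = 0 NOR 0 = 1
net6 = net1 OR in4 = 0 OR 1 = 1
net8 = net5 NOR in3 = 1 NOR 0 = 0
net9 = net8 NOR net4 = 0 NOR 0 = 1
net13 = net1 NOR net9 = 0 NOR 1 = 0
net14 = net6 NOR net5 = 1 NOR 1 = 0

net2 = 0, net13 = 0, net14 = 0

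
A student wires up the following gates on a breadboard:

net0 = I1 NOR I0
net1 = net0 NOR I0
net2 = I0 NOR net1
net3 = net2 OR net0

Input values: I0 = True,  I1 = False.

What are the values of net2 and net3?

net0 = I1 NOR I0 = False NOR True = False
net1 = net0 NOR I0 = False NOR True = False
net2 = I0 NOR net1 = True NOR False = False
net3 = net2 OR net0 = False OR False = False

net2 = False; net3 = False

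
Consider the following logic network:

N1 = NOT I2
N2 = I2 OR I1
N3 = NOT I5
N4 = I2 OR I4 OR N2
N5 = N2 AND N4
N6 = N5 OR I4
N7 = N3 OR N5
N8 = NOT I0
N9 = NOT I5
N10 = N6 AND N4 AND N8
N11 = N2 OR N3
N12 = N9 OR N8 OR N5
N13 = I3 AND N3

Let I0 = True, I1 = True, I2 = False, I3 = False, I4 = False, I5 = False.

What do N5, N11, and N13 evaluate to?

N5 = True; N11 = True; N13 = False

N2 = I2 OR I1 = False OR True = True
N3 = NOT I5 = NOT False = True
N4 = I2 OR I4 OR N2 = False OR False OR True = True
N5 = N2 AND N4 = True AND True = True
N11 = N2 OR N3 = True OR True = True
N13 = I3 AND N3 = False AND True = False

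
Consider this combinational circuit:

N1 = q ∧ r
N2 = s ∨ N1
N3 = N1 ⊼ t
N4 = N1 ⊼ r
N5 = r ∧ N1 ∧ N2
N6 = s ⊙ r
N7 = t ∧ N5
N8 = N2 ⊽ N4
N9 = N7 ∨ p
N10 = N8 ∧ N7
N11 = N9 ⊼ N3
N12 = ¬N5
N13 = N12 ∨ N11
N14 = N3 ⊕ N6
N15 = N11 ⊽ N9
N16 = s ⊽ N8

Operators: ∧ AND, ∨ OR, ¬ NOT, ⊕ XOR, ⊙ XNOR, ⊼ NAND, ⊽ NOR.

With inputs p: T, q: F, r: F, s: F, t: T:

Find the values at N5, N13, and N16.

N1 = q AND r = F AND F = F
N2 = s OR N1 = F OR F = F
N3 = N1 NAND t = F NAND T = T
N4 = N1 NAND r = F NAND F = T
N5 = r AND N1 AND N2 = F AND F AND F = F
N7 = t AND N5 = T AND F = F
N8 = N2 NOR N4 = F NOR T = F
N9 = N7 OR p = F OR T = T
N11 = N9 NAND N3 = T NAND T = F
N12 = NOT N5 = NOT F = T
N13 = N12 OR N11 = T OR F = T
N16 = s NOR N8 = F NOR F = T

N5 = F, N13 = T, N16 = T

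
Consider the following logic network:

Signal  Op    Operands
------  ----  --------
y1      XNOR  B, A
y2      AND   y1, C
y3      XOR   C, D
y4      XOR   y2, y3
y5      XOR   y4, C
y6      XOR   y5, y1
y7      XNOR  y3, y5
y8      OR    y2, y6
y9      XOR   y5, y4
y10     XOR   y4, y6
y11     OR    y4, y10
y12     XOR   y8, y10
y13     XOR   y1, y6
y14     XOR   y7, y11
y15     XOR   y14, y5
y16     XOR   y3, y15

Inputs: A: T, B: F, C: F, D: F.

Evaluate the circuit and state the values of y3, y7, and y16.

y3 = F  y7 = T  y16 = T

y1 = B XNOR A = F XNOR T = F
y2 = y1 AND C = F AND F = F
y3 = C XOR D = F XOR F = F
y4 = y2 XOR y3 = F XOR F = F
y5 = y4 XOR C = F XOR F = F
y6 = y5 XOR y1 = F XOR F = F
y7 = y3 XNOR y5 = F XNOR F = T
y10 = y4 XOR y6 = F XOR F = F
y11 = y4 OR y10 = F OR F = F
y14 = y7 XOR y11 = T XOR F = T
y15 = y14 XOR y5 = T XOR F = T
y16 = y3 XOR y15 = F XOR T = T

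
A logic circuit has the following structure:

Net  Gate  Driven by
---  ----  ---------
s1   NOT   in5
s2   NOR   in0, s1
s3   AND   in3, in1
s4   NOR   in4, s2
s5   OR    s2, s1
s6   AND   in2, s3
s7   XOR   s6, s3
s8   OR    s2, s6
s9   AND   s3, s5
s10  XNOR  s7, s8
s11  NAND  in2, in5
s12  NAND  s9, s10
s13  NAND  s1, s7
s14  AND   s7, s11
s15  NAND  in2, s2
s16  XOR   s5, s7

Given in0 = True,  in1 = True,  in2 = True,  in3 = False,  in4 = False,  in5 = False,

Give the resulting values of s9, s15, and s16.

s9 = False, s15 = True, s16 = True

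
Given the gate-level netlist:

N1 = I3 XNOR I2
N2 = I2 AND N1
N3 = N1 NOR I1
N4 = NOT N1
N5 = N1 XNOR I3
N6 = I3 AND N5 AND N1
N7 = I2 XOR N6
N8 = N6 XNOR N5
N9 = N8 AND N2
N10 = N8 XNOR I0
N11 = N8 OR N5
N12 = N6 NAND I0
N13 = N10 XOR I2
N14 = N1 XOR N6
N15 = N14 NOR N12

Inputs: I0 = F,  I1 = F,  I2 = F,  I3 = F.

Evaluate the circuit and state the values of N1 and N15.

N1 = T  N15 = F

N1 = I3 XNOR I2 = F XNOR F = T
N5 = N1 XNOR I3 = T XNOR F = F
N6 = I3 AND N5 AND N1 = F AND F AND T = F
N12 = N6 NAND I0 = F NAND F = T
N14 = N1 XOR N6 = T XOR F = T
N15 = N14 NOR N12 = T NOR T = F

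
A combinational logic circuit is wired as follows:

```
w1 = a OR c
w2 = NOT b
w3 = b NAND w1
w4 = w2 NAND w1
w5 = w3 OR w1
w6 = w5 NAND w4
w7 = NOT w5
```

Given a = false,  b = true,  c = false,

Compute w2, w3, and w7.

w2 = false  w3 = true  w7 = false

w1 = a OR c = false OR false = false
w2 = NOT b = NOT true = false
w3 = b NAND w1 = true NAND false = true
w5 = w3 OR w1 = true OR false = true
w7 = NOT w5 = NOT true = false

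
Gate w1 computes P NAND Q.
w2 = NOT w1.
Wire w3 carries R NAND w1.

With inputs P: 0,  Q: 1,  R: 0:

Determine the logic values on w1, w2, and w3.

w1 = 1; w2 = 0; w3 = 1

w1 = P NAND Q = 0 NAND 1 = 1
w2 = NOT w1 = NOT 1 = 0
w3 = R NAND w1 = 0 NAND 1 = 1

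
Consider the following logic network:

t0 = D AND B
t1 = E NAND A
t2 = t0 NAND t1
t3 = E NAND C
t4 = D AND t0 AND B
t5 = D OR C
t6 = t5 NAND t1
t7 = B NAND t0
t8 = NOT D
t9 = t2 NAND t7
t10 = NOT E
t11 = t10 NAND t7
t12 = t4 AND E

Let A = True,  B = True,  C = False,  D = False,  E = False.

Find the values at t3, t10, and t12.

t0 = D AND B = False AND True = False
t3 = E NAND C = False NAND False = True
t4 = D AND t0 AND B = False AND False AND True = False
t10 = NOT E = NOT False = True
t12 = t4 AND E = False AND False = False

t3 = True, t10 = True, t12 = False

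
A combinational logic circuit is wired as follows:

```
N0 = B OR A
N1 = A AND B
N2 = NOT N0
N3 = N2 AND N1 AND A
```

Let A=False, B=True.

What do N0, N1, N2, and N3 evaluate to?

N0 = B OR A = True OR False = True
N1 = A AND B = False AND True = False
N2 = NOT N0 = NOT True = False
N3 = N2 AND N1 AND A = False AND False AND False = False

N0 = True; N1 = False; N2 = False; N3 = False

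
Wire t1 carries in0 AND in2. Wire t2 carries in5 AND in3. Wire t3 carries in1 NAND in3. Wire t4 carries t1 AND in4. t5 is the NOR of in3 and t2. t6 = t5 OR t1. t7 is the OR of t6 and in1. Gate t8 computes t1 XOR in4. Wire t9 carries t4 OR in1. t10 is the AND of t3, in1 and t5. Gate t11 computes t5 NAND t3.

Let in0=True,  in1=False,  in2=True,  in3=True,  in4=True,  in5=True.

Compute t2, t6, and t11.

t1 = in0 AND in2 = True AND True = True
t2 = in5 AND in3 = True AND True = True
t3 = in1 NAND in3 = False NAND True = True
t5 = in3 NOR t2 = True NOR True = False
t6 = t5 OR t1 = False OR True = True
t11 = t5 NAND t3 = False NAND True = True

t2 = True; t6 = True; t11 = True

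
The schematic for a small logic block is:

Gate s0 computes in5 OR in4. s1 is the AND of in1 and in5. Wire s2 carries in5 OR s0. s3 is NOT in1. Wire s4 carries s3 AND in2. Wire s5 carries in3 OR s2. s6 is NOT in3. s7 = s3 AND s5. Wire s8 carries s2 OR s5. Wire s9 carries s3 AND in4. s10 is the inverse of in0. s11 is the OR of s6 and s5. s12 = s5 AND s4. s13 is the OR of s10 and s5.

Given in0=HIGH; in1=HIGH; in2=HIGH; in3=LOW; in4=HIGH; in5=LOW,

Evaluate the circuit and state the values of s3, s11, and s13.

s3 = LOW, s11 = HIGH, s13 = HIGH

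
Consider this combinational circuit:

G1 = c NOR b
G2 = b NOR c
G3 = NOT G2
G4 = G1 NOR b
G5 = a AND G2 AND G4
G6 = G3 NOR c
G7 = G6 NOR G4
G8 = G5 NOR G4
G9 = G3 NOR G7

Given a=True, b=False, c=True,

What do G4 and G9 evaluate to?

G1 = c NOR b = True NOR False = False
G2 = b NOR c = False NOR True = False
G3 = NOT G2 = NOT False = True
G4 = G1 NOR b = False NOR False = True
G6 = G3 NOR c = True NOR True = False
G7 = G6 NOR G4 = False NOR True = False
G9 = G3 NOR G7 = True NOR False = False

G4 = True, G9 = False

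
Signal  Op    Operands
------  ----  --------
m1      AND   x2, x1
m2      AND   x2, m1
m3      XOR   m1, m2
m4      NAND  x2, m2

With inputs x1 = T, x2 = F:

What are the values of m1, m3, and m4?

m1 = x2 AND x1 = F AND T = F
m2 = x2 AND m1 = F AND F = F
m3 = m1 XOR m2 = F XOR F = F
m4 = x2 NAND m2 = F NAND F = T

m1 = F, m3 = F, m4 = T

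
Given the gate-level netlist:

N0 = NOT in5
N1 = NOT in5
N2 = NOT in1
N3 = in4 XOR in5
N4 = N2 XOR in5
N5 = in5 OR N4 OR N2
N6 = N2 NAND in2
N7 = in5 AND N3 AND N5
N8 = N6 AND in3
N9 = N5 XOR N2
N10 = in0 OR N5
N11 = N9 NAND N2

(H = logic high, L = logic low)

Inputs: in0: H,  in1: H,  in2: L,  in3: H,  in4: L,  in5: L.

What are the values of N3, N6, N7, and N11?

N3 = L; N6 = H; N7 = L; N11 = H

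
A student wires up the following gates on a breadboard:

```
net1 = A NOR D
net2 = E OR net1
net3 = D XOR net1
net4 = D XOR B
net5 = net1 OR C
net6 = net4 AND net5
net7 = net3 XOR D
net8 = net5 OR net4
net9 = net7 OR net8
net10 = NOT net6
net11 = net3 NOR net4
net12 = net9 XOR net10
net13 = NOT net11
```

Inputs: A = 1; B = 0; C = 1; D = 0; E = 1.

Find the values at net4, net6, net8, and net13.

net4 = 0, net6 = 0, net8 = 1, net13 = 0

net1 = A NOR D = 1 NOR 0 = 0
net3 = D XOR net1 = 0 XOR 0 = 0
net4 = D XOR B = 0 XOR 0 = 0
net5 = net1 OR C = 0 OR 1 = 1
net6 = net4 AND net5 = 0 AND 1 = 0
net8 = net5 OR net4 = 1 OR 0 = 1
net11 = net3 NOR net4 = 0 NOR 0 = 1
net13 = NOT net11 = NOT 1 = 0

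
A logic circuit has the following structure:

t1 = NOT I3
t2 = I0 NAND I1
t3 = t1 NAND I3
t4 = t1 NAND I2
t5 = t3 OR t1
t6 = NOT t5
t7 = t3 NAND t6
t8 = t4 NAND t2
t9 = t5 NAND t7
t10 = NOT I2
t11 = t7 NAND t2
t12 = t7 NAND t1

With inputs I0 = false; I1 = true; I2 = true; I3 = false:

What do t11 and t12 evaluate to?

t11 = false, t12 = false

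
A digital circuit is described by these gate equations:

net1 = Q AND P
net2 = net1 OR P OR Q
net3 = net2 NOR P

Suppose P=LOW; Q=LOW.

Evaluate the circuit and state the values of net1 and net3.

net1 = LOW; net3 = HIGH

net1 = Q AND P = LOW AND LOW = LOW
net2 = net1 OR P OR Q = LOW OR LOW OR LOW = LOW
net3 = net2 NOR P = LOW NOR LOW = HIGH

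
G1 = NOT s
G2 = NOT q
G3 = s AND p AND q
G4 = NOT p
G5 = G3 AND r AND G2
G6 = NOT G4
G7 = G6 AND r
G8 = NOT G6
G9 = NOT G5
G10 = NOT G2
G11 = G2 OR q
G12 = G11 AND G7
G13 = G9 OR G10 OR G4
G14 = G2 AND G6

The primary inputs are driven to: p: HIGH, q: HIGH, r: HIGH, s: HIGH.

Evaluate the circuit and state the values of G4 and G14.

G4 = LOW, G14 = LOW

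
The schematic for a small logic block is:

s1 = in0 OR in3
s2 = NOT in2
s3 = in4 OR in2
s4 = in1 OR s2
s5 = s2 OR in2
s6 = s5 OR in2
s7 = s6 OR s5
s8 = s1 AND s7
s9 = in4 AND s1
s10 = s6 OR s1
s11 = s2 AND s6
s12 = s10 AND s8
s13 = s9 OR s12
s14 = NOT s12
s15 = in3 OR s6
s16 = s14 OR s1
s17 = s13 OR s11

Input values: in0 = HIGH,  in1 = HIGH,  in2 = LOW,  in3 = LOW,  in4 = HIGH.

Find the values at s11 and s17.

s1 = in0 OR in3 = HIGH OR LOW = HIGH
s2 = NOT in2 = NOT LOW = HIGH
s5 = s2 OR in2 = HIGH OR LOW = HIGH
s6 = s5 OR in2 = HIGH OR LOW = HIGH
s7 = s6 OR s5 = HIGH OR HIGH = HIGH
s8 = s1 AND s7 = HIGH AND HIGH = HIGH
s9 = in4 AND s1 = HIGH AND HIGH = HIGH
s10 = s6 OR s1 = HIGH OR HIGH = HIGH
s11 = s2 AND s6 = HIGH AND HIGH = HIGH
s12 = s10 AND s8 = HIGH AND HIGH = HIGH
s13 = s9 OR s12 = HIGH OR HIGH = HIGH
s17 = s13 OR s11 = HIGH OR HIGH = HIGH

s11 = HIGH; s17 = HIGH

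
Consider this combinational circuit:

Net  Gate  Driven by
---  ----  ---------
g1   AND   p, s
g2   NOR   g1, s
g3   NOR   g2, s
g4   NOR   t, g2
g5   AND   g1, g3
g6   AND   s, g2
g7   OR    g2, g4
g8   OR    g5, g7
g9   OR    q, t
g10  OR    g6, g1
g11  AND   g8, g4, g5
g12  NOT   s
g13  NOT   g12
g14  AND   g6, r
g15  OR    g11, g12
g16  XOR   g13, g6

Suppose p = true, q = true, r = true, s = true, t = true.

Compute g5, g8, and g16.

g5 = false  g8 = false  g16 = true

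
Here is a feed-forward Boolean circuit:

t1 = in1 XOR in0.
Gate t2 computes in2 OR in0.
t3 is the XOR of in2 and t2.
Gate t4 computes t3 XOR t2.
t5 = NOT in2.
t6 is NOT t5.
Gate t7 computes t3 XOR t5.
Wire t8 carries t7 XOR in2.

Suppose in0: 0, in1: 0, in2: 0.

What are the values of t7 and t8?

t7 = 1, t8 = 1

t2 = in2 OR in0 = 0 OR 0 = 0
t3 = in2 XOR t2 = 0 XOR 0 = 0
t5 = NOT in2 = NOT 0 = 1
t7 = t3 XOR t5 = 0 XOR 1 = 1
t8 = t7 XOR in2 = 1 XOR 0 = 1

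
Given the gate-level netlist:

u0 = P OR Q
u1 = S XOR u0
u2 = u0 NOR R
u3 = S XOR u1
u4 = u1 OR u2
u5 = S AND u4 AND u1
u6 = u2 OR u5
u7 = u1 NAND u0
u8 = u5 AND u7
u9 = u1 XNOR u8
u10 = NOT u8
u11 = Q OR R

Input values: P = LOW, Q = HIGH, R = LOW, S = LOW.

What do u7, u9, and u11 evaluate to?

u0 = P OR Q = LOW OR HIGH = HIGH
u1 = S XOR u0 = LOW XOR HIGH = HIGH
u2 = u0 NOR R = HIGH NOR LOW = LOW
u4 = u1 OR u2 = HIGH OR LOW = HIGH
u5 = S AND u4 AND u1 = LOW AND HIGH AND HIGH = LOW
u7 = u1 NAND u0 = HIGH NAND HIGH = LOW
u8 = u5 AND u7 = LOW AND LOW = LOW
u9 = u1 XNOR u8 = HIGH XNOR LOW = LOW
u11 = Q OR R = HIGH OR LOW = HIGH

u7 = LOW, u9 = LOW, u11 = HIGH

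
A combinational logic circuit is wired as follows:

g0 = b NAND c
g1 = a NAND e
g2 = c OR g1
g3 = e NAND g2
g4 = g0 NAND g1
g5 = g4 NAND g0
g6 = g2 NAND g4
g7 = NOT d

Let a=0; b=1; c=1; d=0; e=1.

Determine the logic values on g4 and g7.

g4 = 1, g7 = 1

g0 = b NAND c = 1 NAND 1 = 0
g1 = a NAND e = 0 NAND 1 = 1
g4 = g0 NAND g1 = 0 NAND 1 = 1
g7 = NOT d = NOT 0 = 1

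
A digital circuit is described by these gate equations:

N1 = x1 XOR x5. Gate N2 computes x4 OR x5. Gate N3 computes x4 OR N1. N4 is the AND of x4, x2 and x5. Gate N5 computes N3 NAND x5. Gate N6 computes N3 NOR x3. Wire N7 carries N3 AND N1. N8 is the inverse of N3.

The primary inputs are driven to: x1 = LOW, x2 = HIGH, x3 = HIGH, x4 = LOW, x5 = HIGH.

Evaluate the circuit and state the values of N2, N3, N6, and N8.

N2 = HIGH  N3 = HIGH  N6 = LOW  N8 = LOW

N1 = x1 XOR x5 = LOW XOR HIGH = HIGH
N2 = x4 OR x5 = LOW OR HIGH = HIGH
N3 = x4 OR N1 = LOW OR HIGH = HIGH
N6 = N3 NOR x3 = HIGH NOR HIGH = LOW
N8 = NOT N3 = NOT HIGH = LOW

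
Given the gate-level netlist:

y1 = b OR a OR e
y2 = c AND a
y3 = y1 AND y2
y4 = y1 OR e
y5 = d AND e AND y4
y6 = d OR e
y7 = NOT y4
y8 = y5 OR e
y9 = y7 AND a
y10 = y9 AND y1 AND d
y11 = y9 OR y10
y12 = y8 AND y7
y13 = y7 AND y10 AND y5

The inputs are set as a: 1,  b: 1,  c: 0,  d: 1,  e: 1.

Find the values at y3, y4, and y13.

y3 = 0, y4 = 1, y13 = 0

y1 = b OR a OR e = 1 OR 1 OR 1 = 1
y2 = c AND a = 0 AND 1 = 0
y3 = y1 AND y2 = 1 AND 0 = 0
y4 = y1 OR e = 1 OR 1 = 1
y5 = d AND e AND y4 = 1 AND 1 AND 1 = 1
y7 = NOT y4 = NOT 1 = 0
y9 = y7 AND a = 0 AND 1 = 0
y10 = y9 AND y1 AND d = 0 AND 1 AND 1 = 0
y13 = y7 AND y10 AND y5 = 0 AND 0 AND 1 = 0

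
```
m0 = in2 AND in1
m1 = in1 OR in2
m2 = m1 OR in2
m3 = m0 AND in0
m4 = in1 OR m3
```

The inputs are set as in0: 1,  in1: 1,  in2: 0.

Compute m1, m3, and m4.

m0 = in2 AND in1 = 0 AND 1 = 0
m1 = in1 OR in2 = 1 OR 0 = 1
m3 = m0 AND in0 = 0 AND 1 = 0
m4 = in1 OR m3 = 1 OR 0 = 1

m1 = 1  m3 = 0  m4 = 1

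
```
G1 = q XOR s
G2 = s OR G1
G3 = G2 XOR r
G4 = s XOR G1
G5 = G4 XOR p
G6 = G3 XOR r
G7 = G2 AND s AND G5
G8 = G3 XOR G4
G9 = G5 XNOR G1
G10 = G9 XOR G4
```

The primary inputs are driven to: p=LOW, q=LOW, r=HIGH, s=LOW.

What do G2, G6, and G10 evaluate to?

G2 = LOW, G6 = LOW, G10 = HIGH

G1 = q XOR s = LOW XOR LOW = LOW
G2 = s OR G1 = LOW OR LOW = LOW
G3 = G2 XOR r = LOW XOR HIGH = HIGH
G4 = s XOR G1 = LOW XOR LOW = LOW
G5 = G4 XOR p = LOW XOR LOW = LOW
G6 = G3 XOR r = HIGH XOR HIGH = LOW
G9 = G5 XNOR G1 = LOW XNOR LOW = HIGH
G10 = G9 XOR G4 = HIGH XOR LOW = HIGH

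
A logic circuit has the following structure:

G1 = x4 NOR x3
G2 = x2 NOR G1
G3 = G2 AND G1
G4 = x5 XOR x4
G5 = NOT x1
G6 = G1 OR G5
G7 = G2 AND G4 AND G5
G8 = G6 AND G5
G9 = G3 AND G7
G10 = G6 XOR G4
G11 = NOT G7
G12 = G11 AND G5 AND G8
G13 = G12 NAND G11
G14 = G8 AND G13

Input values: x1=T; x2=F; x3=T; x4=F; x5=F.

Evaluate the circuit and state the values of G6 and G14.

G6 = F; G14 = F

G1 = x4 NOR x3 = F NOR T = F
G2 = x2 NOR G1 = F NOR F = T
G4 = x5 XOR x4 = F XOR F = F
G5 = NOT x1 = NOT T = F
G6 = G1 OR G5 = F OR F = F
G7 = G2 AND G4 AND G5 = T AND F AND F = F
G8 = G6 AND G5 = F AND F = F
G11 = NOT G7 = NOT F = T
G12 = G11 AND G5 AND G8 = T AND F AND F = F
G13 = G12 NAND G11 = F NAND T = T
G14 = G8 AND G13 = F AND T = F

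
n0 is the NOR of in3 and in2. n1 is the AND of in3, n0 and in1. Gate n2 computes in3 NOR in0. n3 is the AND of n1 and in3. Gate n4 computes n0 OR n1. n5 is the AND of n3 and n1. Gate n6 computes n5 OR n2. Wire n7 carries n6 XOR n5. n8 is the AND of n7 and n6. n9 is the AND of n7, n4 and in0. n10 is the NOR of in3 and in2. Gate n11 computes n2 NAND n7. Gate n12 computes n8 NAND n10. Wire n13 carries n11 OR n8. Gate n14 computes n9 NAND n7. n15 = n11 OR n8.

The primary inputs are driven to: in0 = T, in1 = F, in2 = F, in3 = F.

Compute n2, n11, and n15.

n0 = in3 NOR in2 = F NOR F = T
n1 = in3 AND n0 AND in1 = F AND T AND F = F
n2 = in3 NOR in0 = F NOR T = F
n3 = n1 AND in3 = F AND F = F
n5 = n3 AND n1 = F AND F = F
n6 = n5 OR n2 = F OR F = F
n7 = n6 XOR n5 = F XOR F = F
n8 = n7 AND n6 = F AND F = F
n11 = n2 NAND n7 = F NAND F = T
n15 = n11 OR n8 = T OR F = T

n2 = F, n11 = T, n15 = T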